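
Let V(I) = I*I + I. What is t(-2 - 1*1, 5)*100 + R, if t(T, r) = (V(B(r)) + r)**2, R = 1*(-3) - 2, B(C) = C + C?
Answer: 1322495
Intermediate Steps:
B(C) = 2*C
V(I) = I + I**2 (V(I) = I**2 + I = I + I**2)
R = -5 (R = -3 - 2 = -5)
t(T, r) = (r + 2*r*(1 + 2*r))**2 (t(T, r) = ((2*r)*(1 + 2*r) + r)**2 = (2*r*(1 + 2*r) + r)**2 = (r + 2*r*(1 + 2*r))**2)
t(-2 - 1*1, 5)*100 + R = (5**2*(3 + 4*5)**2)*100 - 5 = (25*(3 + 20)**2)*100 - 5 = (25*23**2)*100 - 5 = (25*529)*100 - 5 = 13225*100 - 5 = 1322500 - 5 = 1322495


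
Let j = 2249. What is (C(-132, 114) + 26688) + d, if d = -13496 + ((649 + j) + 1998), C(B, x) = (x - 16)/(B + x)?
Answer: 162743/9 ≈ 18083.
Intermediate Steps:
C(B, x) = (-16 + x)/(B + x)
d = -8600 (d = -13496 + ((649 + 2249) + 1998) = -13496 + (2898 + 1998) = -13496 + 4896 = -8600)
(C(-132, 114) + 26688) + d = ((-16 + 114)/(-132 + 114) + 26688) - 8600 = (98/(-18) + 26688) - 8600 = (-1/18*98 + 26688) - 8600 = (-49/9 + 26688) - 8600 = 240143/9 - 8600 = 162743/9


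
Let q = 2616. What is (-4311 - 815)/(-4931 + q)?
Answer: 5126/2315 ≈ 2.2143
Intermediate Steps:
(-4311 - 815)/(-4931 + q) = (-4311 - 815)/(-4931 + 2616) = -5126/(-2315) = -5126*(-1/2315) = 5126/2315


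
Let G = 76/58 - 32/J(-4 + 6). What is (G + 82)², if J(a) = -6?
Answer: 59474944/7569 ≈ 7857.7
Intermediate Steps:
G = 578/87 (G = 76/58 - 32/(-6) = 76*(1/58) - 32*(-⅙) = 38/29 + 16/3 = 578/87 ≈ 6.6437)
(G + 82)² = (578/87 + 82)² = (7712/87)² = 59474944/7569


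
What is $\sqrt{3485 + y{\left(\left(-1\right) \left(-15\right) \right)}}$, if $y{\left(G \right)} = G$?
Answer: $10 \sqrt{35} \approx 59.161$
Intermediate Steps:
$\sqrt{3485 + y{\left(\left(-1\right) \left(-15\right) \right)}} = \sqrt{3485 - -15} = \sqrt{3485 + 15} = \sqrt{3500} = 10 \sqrt{35}$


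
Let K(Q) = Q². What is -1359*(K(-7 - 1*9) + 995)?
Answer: -1700109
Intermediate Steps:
-1359*(K(-7 - 1*9) + 995) = -1359*((-7 - 1*9)² + 995) = -1359*((-7 - 9)² + 995) = -1359*((-16)² + 995) = -1359*(256 + 995) = -1359*1251 = -1700109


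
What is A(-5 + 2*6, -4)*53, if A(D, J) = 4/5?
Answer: 212/5 ≈ 42.400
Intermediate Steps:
A(D, J) = ⅘ (A(D, J) = 4*(⅕) = ⅘)
A(-5 + 2*6, -4)*53 = (⅘)*53 = 212/5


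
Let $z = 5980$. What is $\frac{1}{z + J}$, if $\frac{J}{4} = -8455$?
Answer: $- \frac{1}{27840} \approx -3.592 \cdot 10^{-5}$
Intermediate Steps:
$J = -33820$ ($J = 4 \left(-8455\right) = -33820$)
$\frac{1}{z + J} = \frac{1}{5980 - 33820} = \frac{1}{-27840} = - \frac{1}{27840}$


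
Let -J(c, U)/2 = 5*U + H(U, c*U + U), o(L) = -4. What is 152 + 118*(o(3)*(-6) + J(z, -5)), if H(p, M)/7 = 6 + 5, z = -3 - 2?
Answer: -9288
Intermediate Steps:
z = -5
H(p, M) = 77 (H(p, M) = 7*(6 + 5) = 7*11 = 77)
J(c, U) = -154 - 10*U (J(c, U) = -2*(5*U + 77) = -2*(77 + 5*U) = -154 - 10*U)
152 + 118*(o(3)*(-6) + J(z, -5)) = 152 + 118*(-4*(-6) + (-154 - 10*(-5))) = 152 + 118*(24 + (-154 + 50)) = 152 + 118*(24 - 104) = 152 + 118*(-80) = 152 - 9440 = -9288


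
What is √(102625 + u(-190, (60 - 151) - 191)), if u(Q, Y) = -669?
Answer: 2*√25489 ≈ 319.31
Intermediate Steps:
√(102625 + u(-190, (60 - 151) - 191)) = √(102625 - 669) = √101956 = 2*√25489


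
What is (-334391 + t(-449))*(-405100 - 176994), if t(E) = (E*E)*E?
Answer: 52885125884560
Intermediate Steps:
t(E) = E³ (t(E) = E²*E = E³)
(-334391 + t(-449))*(-405100 - 176994) = (-334391 + (-449)³)*(-405100 - 176994) = (-334391 - 90518849)*(-582094) = -90853240*(-582094) = 52885125884560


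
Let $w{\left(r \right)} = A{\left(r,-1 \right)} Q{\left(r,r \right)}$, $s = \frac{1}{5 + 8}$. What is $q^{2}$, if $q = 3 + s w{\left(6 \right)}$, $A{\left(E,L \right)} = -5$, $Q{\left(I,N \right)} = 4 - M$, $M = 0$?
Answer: $\frac{361}{169} \approx 2.1361$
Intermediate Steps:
$s = \frac{1}{13} \approx 0.076923$
$Q{\left(I,N \right)} = 4$ ($Q{\left(I,N \right)} = 4 - 0 = 4 + 0 = 4$)
$w{\left(r \right)} = -20$ ($w{\left(r \right)} = \left(-5\right) 4 = -20$)
$q = \frac{19}{13}$ ($q = 3 + \frac{1}{13} \left(-20\right) = 3 - \frac{20}{13} = \frac{19}{13} \approx 1.4615$)
$q^{2} = \left(\frac{19}{13}\right)^{2} = \frac{361}{169}$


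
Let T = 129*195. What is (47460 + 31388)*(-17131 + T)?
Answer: 632676352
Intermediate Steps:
T = 25155
(47460 + 31388)*(-17131 + T) = (47460 + 31388)*(-17131 + 25155) = 78848*8024 = 632676352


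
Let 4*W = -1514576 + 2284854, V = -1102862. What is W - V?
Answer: 2590863/2 ≈ 1.2954e+6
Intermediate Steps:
W = 385139/2 (W = (-1514576 + 2284854)/4 = (1/4)*770278 = 385139/2 ≈ 1.9257e+5)
W - V = 385139/2 - 1*(-1102862) = 385139/2 + 1102862 = 2590863/2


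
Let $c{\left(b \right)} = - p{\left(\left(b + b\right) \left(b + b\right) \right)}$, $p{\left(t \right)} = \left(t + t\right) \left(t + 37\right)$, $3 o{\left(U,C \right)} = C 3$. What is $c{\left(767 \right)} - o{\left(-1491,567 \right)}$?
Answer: $-11074860454783$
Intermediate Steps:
$o{\left(U,C \right)} = C$ ($o{\left(U,C \right)} = \frac{C 3}{3} = \frac{3 C}{3} = C$)
$p{\left(t \right)} = 2 t \left(37 + t\right)$
$c{\left(b \right)} = - 8 b^{2} \left(37 + 4 b^{2}\right)$ ($c{\left(b \right)} = - 2 \left(b + b\right) \left(b + b\right) \left(37 + \left(b + b\right) \left(b + b\right)\right) = - 2 \cdot 2 b 2 b \left(37 + 2 b 2 b\right) = - 2 \cdot 4 b^{2} \left(37 + 4 b^{2}\right) = - 8 b^{2} \left(37 + 4 b^{2}\right)$)
$c{\left(767 \right)} - o{\left(-1491,567 \right)} = 767^{2} \left(-296 - 32 \cdot 767^{2}\right) - 567 = 588289 \left(-296 - 18825248\right) - 567 = 588289 \left(-18825544\right) - 567 = -11074860454216 - 567 = -11074860454783$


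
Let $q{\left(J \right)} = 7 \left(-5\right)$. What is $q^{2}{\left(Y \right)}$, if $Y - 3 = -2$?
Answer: $1225$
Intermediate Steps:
$Y = 1$ ($Y = 3 - 2 = 1$)
$q{\left(J \right)} = -35$
$q^{2}{\left(Y \right)} = \left(-35\right)^{2} = 1225$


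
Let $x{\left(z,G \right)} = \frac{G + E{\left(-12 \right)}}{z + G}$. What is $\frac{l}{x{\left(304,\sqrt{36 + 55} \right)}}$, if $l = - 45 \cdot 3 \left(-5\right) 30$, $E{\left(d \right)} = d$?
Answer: $- \frac{75714750}{53} - \frac{6399000 \sqrt{91}}{53} \approx -2.5803 \cdot 10^{6}$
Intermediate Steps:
$x{\left(z,G \right)} = \frac{-12 + G}{G + z}$ ($x{\left(z,G \right)} = \frac{G - 12}{z + G} = \frac{-12 + G}{G + z}$)
$l = 20250$ ($l = \left(-45\right) \left(-15\right) 30 = 675 \cdot 30 = 20250$)
$\frac{l}{x{\left(304,\sqrt{36 + 55} \right)}} = \frac{20250}{\frac{1}{\sqrt{36 + 55} + 304} \left(-12 + \sqrt{36 + 55}\right)} = \frac{20250}{\frac{1}{\sqrt{91} + 304} \left(-12 + \sqrt{91}\right)} = \frac{20250}{\frac{1}{304 + \sqrt{91}} \left(-12 + \sqrt{91}\right)} = 20250 \frac{304 + \sqrt{91}}{-12 + \sqrt{91}} = \frac{20250 \left(304 + \sqrt{91}\right)}{-12 + \sqrt{91}}$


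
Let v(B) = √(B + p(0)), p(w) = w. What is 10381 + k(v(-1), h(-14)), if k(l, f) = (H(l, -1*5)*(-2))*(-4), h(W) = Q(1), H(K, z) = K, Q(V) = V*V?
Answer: 10381 + 8*I ≈ 10381.0 + 8.0*I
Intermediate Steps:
Q(V) = V²
h(W) = 1 (h(W) = 1² = 1)
v(B) = √B (v(B) = √(B + 0) = √B)
k(l, f) = 8*l (k(l, f) = (l*(-2))*(-4) = -2*l*(-4) = 8*l)
10381 + k(v(-1), h(-14)) = 10381 + 8*√(-1) = 10381 + 8*I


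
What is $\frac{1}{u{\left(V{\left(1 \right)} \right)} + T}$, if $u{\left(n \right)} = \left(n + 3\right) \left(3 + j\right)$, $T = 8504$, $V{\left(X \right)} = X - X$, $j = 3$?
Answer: $\frac{1}{8522} \approx 0.00011734$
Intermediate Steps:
$V{\left(X \right)} = 0$
$u{\left(n \right)} = 18 + 6 n$ ($u{\left(n \right)} = \left(n + 3\right) \left(3 + 3\right) = \left(3 + n\right) 6 = 18 + 6 n$)
$\frac{1}{u{\left(V{\left(1 \right)} \right)} + T} = \frac{1}{\left(18 + 6 \cdot 0\right) + 8504} = \frac{1}{\left(18 + 0\right) + 8504} = \frac{1}{18 + 8504} = \frac{1}{8522}$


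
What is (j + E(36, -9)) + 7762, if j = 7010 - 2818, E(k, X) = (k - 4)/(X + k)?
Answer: 322790/27 ≈ 11955.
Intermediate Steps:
E(k, X) = (-4 + k)/(X + k)
j = 4192
(j + E(36, -9)) + 7762 = (4192 + (-4 + 36)/(-9 + 36)) + 7762 = (4192 + 32/27) + 7762 = 113216/27 + 7762 = 322790/27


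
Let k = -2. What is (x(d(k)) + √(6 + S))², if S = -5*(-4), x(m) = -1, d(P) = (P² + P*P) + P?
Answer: (1 - √26)² ≈ 16.802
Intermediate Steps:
d(P) = P + 2*P² (d(P) = (P² + P²) + P = 2*P² + P = P + 2*P²)
S = 20
(x(d(k)) + √(6 + S))² = (-1 + √(6 + 20))² = (-1 + √26)²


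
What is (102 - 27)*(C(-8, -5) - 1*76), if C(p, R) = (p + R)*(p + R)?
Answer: 6975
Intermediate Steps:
C(p, R) = (R + p)² (C(p, R) = (R + p)*(R + p) = (R + p)²)
(102 - 27)*(C(-8, -5) - 1*76) = (102 - 27)*((-5 - 8)² - 1*76) = 75*((-13)² - 76) = 75*(169 - 76) = 75*93 = 6975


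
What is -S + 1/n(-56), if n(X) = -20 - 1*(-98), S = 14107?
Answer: -1100345/78 ≈ -14107.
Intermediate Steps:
n(X) = 78 (n(X) = -20 + 98 = 78)
-S + 1/n(-56) = -1*14107 + 1/78 = -14107 + 1/78 = -1100345/78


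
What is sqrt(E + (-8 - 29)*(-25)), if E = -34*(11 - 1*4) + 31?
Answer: sqrt(718) ≈ 26.796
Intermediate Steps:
E = -207 (E = -34*(11 - 4) + 31 = -34*7 + 31 = -238 + 31 = -207)
sqrt(E + (-8 - 29)*(-25)) = sqrt(-207 + (-8 - 29)*(-25)) = sqrt(-207 - 37*(-25)) = sqrt(-207 + 925) = sqrt(718)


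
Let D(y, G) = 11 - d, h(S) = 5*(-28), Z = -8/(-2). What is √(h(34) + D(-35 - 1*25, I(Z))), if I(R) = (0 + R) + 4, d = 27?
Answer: 2*I*√39 ≈ 12.49*I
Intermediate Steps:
Z = 4 (Z = -8*(-½) = 4)
I(R) = 4 + R (I(R) = R + 4 = 4 + R)
h(S) = -140
D(y, G) = -16 (D(y, G) = 11 - 1*27 = 11 - 27 = -16)
√(h(34) + D(-35 - 1*25, I(Z))) = √(-140 - 16) = √(-156) = 2*I*√39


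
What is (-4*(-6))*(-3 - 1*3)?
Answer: -144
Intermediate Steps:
(-4*(-6))*(-3 - 1*3) = 24*(-3 - 3) = 24*(-6) = -144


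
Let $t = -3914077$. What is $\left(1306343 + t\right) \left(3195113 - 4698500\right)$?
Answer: $3920433395058$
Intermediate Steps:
$\left(1306343 + t\right) \left(3195113 - 4698500\right) = \left(1306343 - 3914077\right) \left(3195113 - 4698500\right) = \left(-2607734\right) \left(-1503387\right) = 3920433395058$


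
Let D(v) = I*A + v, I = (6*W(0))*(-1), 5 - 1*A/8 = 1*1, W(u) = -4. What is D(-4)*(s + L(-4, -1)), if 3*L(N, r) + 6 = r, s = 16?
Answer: 31324/3 ≈ 10441.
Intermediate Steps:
A = 32 (A = 40 - 8 = 32)
I = 24 (I = (6*(-4))*(-1) = -24*(-1) = 24)
L(N, r) = -2 + r/3
D(v) = 768 + v (D(v) = 24*32 + v = 768 + v)
D(-4)*(s + L(-4, -1)) = (768 - 4)*(16 + (-2 + (⅓)*(-1))) = 764*(16 + (-2 - ⅓)) = 764*(16 - 7/3) = 764*(41/3) = 31324/3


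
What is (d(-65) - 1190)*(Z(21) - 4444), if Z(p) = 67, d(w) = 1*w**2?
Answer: -13284195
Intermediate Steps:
d(w) = w**2
(d(-65) - 1190)*(Z(21) - 4444) = ((-65)**2 - 1190)*(67 - 4444) = (4225 - 1190)*(-4377) = 3035*(-4377) = -13284195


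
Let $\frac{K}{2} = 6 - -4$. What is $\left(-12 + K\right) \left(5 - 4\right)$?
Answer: $8$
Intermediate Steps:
$K = 20$ ($K = 2 \left(6 - -4\right) = 2 \left(6 + 4\right) = 2 \cdot 10 = 20$)
$\left(-12 + K\right) \left(5 - 4\right) = \left(-12 + 20\right) \left(5 - 4\right) = 8 \cdot 1 = 8$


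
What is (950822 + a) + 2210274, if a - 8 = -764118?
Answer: 2396986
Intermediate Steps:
a = -764110 (a = 8 - 764118 = -764110)
(950822 + a) + 2210274 = (950822 - 764110) + 2210274 = 186712 + 2210274 = 2396986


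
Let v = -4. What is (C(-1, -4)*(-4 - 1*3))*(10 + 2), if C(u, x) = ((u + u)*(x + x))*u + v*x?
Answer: 0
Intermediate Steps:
C(u, x) = -4*x + 4*x*u² (C(u, x) = ((u + u)*(x + x))*u - 4*x = ((2*u)*(2*x))*u - 4*x = (4*u*x)*u - 4*x = 4*x*u² - 4*x = -4*x + 4*x*u²)
(C(-1, -4)*(-4 - 1*3))*(10 + 2) = ((4*(-4)*(-1 + (-1)²))*(-4 - 1*3))*(10 + 2) = ((4*(-4)*(-1 + 1))*(-4 - 3))*12 = ((4*(-4)*0)*(-7))*12 = (0*(-7))*12 = 0*12 = 0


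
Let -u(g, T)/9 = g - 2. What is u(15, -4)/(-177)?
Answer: 39/59 ≈ 0.66102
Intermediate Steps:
u(g, T) = 18 - 9*g (u(g, T) = -9*(g - 2) = -9*(-2 + g) = 18 - 9*g)
u(15, -4)/(-177) = (18 - 9*15)/(-177) = (18 - 135)*(-1/177) = -117*(-1/177) = 39/59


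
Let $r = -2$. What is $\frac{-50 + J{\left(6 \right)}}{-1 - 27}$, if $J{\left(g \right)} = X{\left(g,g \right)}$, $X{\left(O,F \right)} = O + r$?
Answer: $\frac{23}{14} \approx 1.6429$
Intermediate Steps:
$X{\left(O,F \right)} = -2 + O$ ($X{\left(O,F \right)} = O - 2 = -2 + O$)
$J{\left(g \right)} = -2 + g$
$\frac{-50 + J{\left(6 \right)}}{-1 - 27} = \frac{-50 + \left(-2 + 6\right)}{-1 - 27} = \frac{-50 + 4}{-28} = \left(- \frac{1}{28}\right) \left(-46\right) = \frac{23}{14}$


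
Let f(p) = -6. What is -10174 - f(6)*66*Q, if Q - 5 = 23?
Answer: 914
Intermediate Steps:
Q = 28 (Q = 5 + 23 = 28)
-10174 - f(6)*66*Q = -10174 - (-6*66)*28 = -10174 - (-396)*28 = -10174 - 1*(-11088) = -10174 + 11088 = 914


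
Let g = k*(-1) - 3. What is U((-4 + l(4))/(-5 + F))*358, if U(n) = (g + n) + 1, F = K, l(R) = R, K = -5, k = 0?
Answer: -716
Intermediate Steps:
g = -3 (g = 0*(-1) - 3 = 0 - 3 = -3)
F = -5
U(n) = -2 + n (U(n) = (-3 + n) + 1 = -2 + n)
U((-4 + l(4))/(-5 + F))*358 = (-2 + (-4 + 4)/(-5 - 5))*358 = (-2 + 0/(-10))*358 = (-2 + 0*(-1/10))*358 = (-2 + 0)*358 = -2*358 = -716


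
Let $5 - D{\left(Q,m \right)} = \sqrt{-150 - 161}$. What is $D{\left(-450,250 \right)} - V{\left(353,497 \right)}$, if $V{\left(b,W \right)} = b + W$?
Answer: $-845 - i \sqrt{311} \approx -845.0 - 17.635 i$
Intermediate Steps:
$D{\left(Q,m \right)} = 5 - i \sqrt{311}$ ($D{\left(Q,m \right)} = 5 - \sqrt{-150 - 161} = 5 - \sqrt{-311} = 5 - i \sqrt{311}$)
$V{\left(b,W \right)} = W + b$
$D{\left(-450,250 \right)} - V{\left(353,497 \right)} = \left(5 - i \sqrt{311}\right) - \left(497 + 353\right) = \left(5 - i \sqrt{311}\right) - 850 = -845 - i \sqrt{311}$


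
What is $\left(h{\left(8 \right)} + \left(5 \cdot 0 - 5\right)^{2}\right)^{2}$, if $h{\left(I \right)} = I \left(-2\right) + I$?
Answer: $289$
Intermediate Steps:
$h{\left(I \right)} = - I$ ($h{\left(I \right)} = - 2 I + I = - I$)
$\left(h{\left(8 \right)} + \left(5 \cdot 0 - 5\right)^{2}\right)^{2} = \left(\left(-1\right) 8 + \left(5 \cdot 0 - 5\right)^{2}\right)^{2} = \left(-8 + \left(0 - 5\right)^{2}\right)^{2} = \left(-8 + \left(-5\right)^{2}\right)^{2} = \left(-8 + 25\right)^{2} = 17^{2} = 289$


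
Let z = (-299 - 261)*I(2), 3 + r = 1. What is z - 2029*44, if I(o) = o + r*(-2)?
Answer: -92636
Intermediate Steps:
r = -2 (r = -3 + 1 = -2)
I(o) = 4 + o (I(o) = o - 2*(-2) = o + 4 = 4 + o)
z = -3360 (z = (-299 - 261)*(4 + 2) = -560*6 = -3360)
z - 2029*44 = -3360 - 2029*44 = -3360 - 1*89276 = -3360 - 89276 = -92636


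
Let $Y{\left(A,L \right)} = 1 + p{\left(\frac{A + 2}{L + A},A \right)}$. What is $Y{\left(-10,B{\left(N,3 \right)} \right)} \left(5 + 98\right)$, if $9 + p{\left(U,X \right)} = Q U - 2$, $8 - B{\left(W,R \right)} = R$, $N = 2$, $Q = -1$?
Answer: $- \frac{5974}{5} \approx -1194.8$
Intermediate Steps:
$B{\left(W,R \right)} = 8 - R$
$p{\left(U,X \right)} = -11 - U$ ($p{\left(U,X \right)} = -9 - \left(2 + U\right) = -11 - U$)
$Y{\left(A,L \right)} = -10 - \frac{2 + A}{A + L}$ ($Y{\left(A,L \right)} = 1 - \left(11 + \frac{A + 2}{L + A}\right) = 1 - \left(11 + \frac{2 + A}{A + L}\right) = -10 - \frac{2 + A}{A + L}$)
$Y{\left(-10,B{\left(N,3 \right)} \right)} \left(5 + 98\right) = \frac{-2 - -110 - 10 \left(8 - 3\right)}{-10 + \left(8 - 3\right)} \left(5 + 98\right) = \frac{-2 + 110 - 10 \left(8 - 3\right)}{-10 + \left(8 - 3\right)} 103 = \frac{-2 + 110 - 50}{-10 + 5} \cdot 103 = \frac{-2 + 110 - 50}{-5} \cdot 103 = \left(- \frac{1}{5}\right) 58 \cdot 103 = \left(- \frac{58}{5}\right) 103 = - \frac{5974}{5}$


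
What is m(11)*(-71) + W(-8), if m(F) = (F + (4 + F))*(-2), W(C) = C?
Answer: 3684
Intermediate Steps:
m(F) = -8 - 4*F (m(F) = (4 + 2*F)*(-2) = -8 - 4*F)
m(11)*(-71) + W(-8) = (-8 - 4*11)*(-71) - 8 = (-8 - 44)*(-71) - 8 = -52*(-71) - 8 = 3692 - 8 = 3684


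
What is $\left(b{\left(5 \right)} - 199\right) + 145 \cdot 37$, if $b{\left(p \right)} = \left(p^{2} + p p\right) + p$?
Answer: $5221$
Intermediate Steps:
$b{\left(p \right)} = p + 2 p^{2}$ ($b{\left(p \right)} = \left(p^{2} + p^{2}\right) + p = 2 p^{2} + p = p + 2 p^{2}$)
$\left(b{\left(5 \right)} - 199\right) + 145 \cdot 37 = \left(5 \left(1 + 2 \cdot 5\right) - 199\right) + 145 \cdot 37 = \left(5 \left(1 + 10\right) - 199\right) + 5365 = \left(5 \cdot 11 - 199\right) + 5365 = \left(55 - 199\right) + 5365 = -144 + 5365 = 5221$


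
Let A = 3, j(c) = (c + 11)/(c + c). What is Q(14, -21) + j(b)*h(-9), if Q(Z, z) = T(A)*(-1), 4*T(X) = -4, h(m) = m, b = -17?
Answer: -10/17 ≈ -0.58823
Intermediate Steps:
j(c) = (11 + c)/(2*c) (j(c) = (11 + c)/((2*c)) = (11 + c)*(1/(2*c)) = (11 + c)/(2*c))
T(X) = -1 (T(X) = (¼)*(-4) = -1)
Q(Z, z) = 1 (Q(Z, z) = -1*(-1) = 1)
Q(14, -21) + j(b)*h(-9) = 1 + ((½)*(11 - 17)/(-17))*(-9) = 1 + ((½)*(-1/17)*(-6))*(-9) = 1 + (3/17)*(-9) = 1 - 27/17 = -10/17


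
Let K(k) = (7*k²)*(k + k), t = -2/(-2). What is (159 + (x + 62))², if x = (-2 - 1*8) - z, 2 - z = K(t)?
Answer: 49729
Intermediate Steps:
t = 1 (t = -2*(-½) = 1)
K(k) = 14*k³ (K(k) = (7*k²)*(2*k) = 14*k³)
z = -12 (z = 2 - 14*1³ = 2 - 14 = -12)
x = 2 (x = (-2 - 1*8) - 1*(-12) = (-2 - 8) + 12 = -10 + 12 = 2)
(159 + (x + 62))² = (159 + (2 + 62))² = (159 + 64)² = 223² = 49729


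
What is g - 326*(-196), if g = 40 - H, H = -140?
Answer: 64076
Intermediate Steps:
g = 180 (g = 40 - 1*(-140) = 40 + 140 = 180)
g - 326*(-196) = 180 - 326*(-196) = 180 + 63896 = 64076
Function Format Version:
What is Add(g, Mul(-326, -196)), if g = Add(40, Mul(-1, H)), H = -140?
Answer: 64076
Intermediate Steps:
g = 180 (g = Add(40, Mul(-1, -140)) = Add(40, 140) = 180)
Add(g, Mul(-326, -196)) = Add(180, Mul(-326, -196)) = Add(180, 63896) = 64076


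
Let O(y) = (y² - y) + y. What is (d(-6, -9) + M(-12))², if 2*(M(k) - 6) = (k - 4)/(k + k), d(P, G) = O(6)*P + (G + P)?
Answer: 454276/9 ≈ 50475.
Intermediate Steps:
O(y) = y²
d(P, G) = G + 37*P (d(P, G) = 6²*P + (G + P) = 36*P + (G + P) = G + 37*P)
M(k) = 6 + (-4 + k)/(4*k) (M(k) = 6 + ((k - 4)/(k + k))/2 = 6 + ((-4 + k)/((2*k)))/2 = 6 + ((-4 + k)*(1/(2*k)))/2 = 6 + ((-4 + k)/(2*k))/2 = 6 + (-4 + k)/(4*k))
(d(-6, -9) + M(-12))² = ((-9 + 37*(-6)) + (25/4 - 1/(-12)))² = ((-9 - 222) + (25/4 - 1*(-1/12)))² = (-231 + (25/4 + 1/12))² = (-231 + 19/3)² = (-674/3)² = 454276/9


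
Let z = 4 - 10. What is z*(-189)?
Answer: 1134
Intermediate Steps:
z = -6
z*(-189) = -6*(-189) = 1134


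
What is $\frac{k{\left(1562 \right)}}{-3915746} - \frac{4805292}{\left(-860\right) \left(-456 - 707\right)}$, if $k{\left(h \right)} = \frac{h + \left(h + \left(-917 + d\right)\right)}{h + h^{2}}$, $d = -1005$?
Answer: $- \frac{5742279358378603519}{1195205820689524710} \approx -4.8044$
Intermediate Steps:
$k{\left(h \right)} = \frac{-1922 + 2 h}{h + h^{2}}$ ($k{\left(h \right)} = \frac{h + \left(h - 1922\right)}{h + h^{2}} = \frac{h + \left(-1922 + h\right)}{h + h^{2}} = \frac{-1922 + 2 h}{h + h^{2}}$)
$\frac{k{\left(1562 \right)}}{-3915746} - \frac{4805292}{\left(-860\right) \left(-456 - 707\right)} = \frac{2 \cdot \frac{1}{1562} \frac{1}{1 + 1562} \left(-961 + 1562\right)}{-3915746} - \frac{4805292}{\left(-860\right) \left(-456 - 707\right)} = 2 \cdot \frac{1}{1562} \cdot \frac{1}{1563} \cdot 601 \left(- \frac{1}{3915746}\right) - \frac{4805292}{\left(-860\right) \left(-456 - 707\right)} = 2 \cdot \frac{1}{1562} \cdot \frac{1}{1563} \cdot 601 \left(- \frac{1}{3915746}\right) - \frac{4805292}{\left(-860\right) \left(-1163\right)} = \frac{601}{1220703} \left(- \frac{1}{3915746}\right) - \frac{4805292}{1000180} = - \frac{601}{4779962889438} - \frac{1201323}{250045} = - \frac{5742279358378603519}{1195205820689524710}$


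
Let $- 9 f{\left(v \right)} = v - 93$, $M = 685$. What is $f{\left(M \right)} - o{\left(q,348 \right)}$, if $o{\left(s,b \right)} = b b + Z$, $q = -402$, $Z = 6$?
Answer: $- \frac{1090582}{9} \approx -1.2118 \cdot 10^{5}$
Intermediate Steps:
$f{\left(v \right)} = \frac{31}{3} - \frac{v}{9}$ ($f{\left(v \right)} = - \frac{v - 93}{9} = - \frac{-93 + v}{9} = \frac{31}{3} - \frac{v}{9}$)
$o{\left(s,b \right)} = 6 + b^{2}$ ($o{\left(s,b \right)} = b b + 6 = b^{2} + 6 = 6 + b^{2}$)
$f{\left(M \right)} - o{\left(q,348 \right)} = \left(\frac{31}{3} - \frac{685}{9}\right) - \left(6 + 348^{2}\right) = \left(\frac{31}{3} - \frac{685}{9}\right) - \left(6 + 121104\right) = - \frac{592}{9} - 121110 = - \frac{1090582}{9}$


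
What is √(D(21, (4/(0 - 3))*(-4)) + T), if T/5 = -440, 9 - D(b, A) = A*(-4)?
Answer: I*√19527/3 ≈ 46.58*I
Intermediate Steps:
D(b, A) = 9 + 4*A (D(b, A) = 9 - A*(-4) = 9 - (-4)*A = 9 + 4*A)
T = -2200 (T = 5*(-440) = -2200)
√(D(21, (4/(0 - 3))*(-4)) + T) = √((9 + 4*((4/(0 - 3))*(-4))) - 2200) = √((9 + 4*((4/(-3))*(-4))) - 2200) = √((9 + 4*((4*(-⅓))*(-4))) - 2200) = √((9 + 4*(-4/3*(-4))) - 2200) = √((9 + 4*(16/3)) - 2200) = √((9 + 64/3) - 2200) = √(91/3 - 2200) = √(-6509/3) = I*√19527/3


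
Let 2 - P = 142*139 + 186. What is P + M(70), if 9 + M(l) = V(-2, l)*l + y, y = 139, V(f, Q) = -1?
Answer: -19862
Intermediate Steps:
M(l) = 130 - l (M(l) = -9 + (-l + 139) = -9 + (139 - l) = 130 - l)
P = -19922 (P = 2 - (142*139 + 186) = 2 - (19738 + 186) = 2 - 1*19924 = 2 - 19924 = -19922)
P + M(70) = -19922 + (130 - 1*70) = -19922 + (130 - 70) = -19922 + 60 = -19862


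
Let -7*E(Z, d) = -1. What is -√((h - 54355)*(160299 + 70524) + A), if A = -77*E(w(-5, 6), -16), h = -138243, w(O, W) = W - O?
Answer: -I*√44456048165 ≈ -2.1085e+5*I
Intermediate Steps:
E(Z, d) = ⅐ (E(Z, d) = -⅐*(-1) = ⅐)
A = -11 (A = -77*⅐ = -11)
-√((h - 54355)*(160299 + 70524) + A) = -√((-138243 - 54355)*(160299 + 70524) - 11) = -√(-192598*230823 - 11) = -√(-44456048154 - 11) = -√(-44456048165) = -I*√44456048165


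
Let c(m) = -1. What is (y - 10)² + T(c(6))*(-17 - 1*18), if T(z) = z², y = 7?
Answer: -26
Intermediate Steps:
(y - 10)² + T(c(6))*(-17 - 1*18) = (7 - 10)² + (-1)²*(-17 - 1*18) = (-3)² + 1*(-17 - 18) = 9 + 1*(-35) = 9 - 35 = -26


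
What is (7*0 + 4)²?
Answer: 16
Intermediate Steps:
(7*0 + 4)² = (0 + 4)² = 4² = 16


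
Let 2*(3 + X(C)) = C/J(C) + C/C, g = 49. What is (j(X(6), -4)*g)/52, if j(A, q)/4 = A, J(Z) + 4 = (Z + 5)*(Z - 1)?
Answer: -4067/442 ≈ -9.2014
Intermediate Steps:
J(Z) = -4 + (-1 + Z)*(5 + Z) (J(Z) = -4 + (Z + 5)*(Z - 1) = -4 + (5 + Z)*(-1 + Z) = -4 + (-1 + Z)*(5 + Z))
X(C) = -5/2 + C/(2*(-9 + C**2 + 4*C)) (X(C) = -3 + (C/(-9 + C**2 + 4*C) + C/C)/2 = -3 + (C/(-9 + C**2 + 4*C) + 1)/2 = -3 + (1 + C/(-9 + C**2 + 4*C))/2 = -3 + (1/2 + C/(2*(-9 + C**2 + 4*C))) = -5/2 + C/(2*(-9 + C**2 + 4*C)))
j(A, q) = 4*A
(j(X(6), -4)*g)/52 = ((4*((45 - 19*6 - 5*6**2)/(2*(-9 + 6**2 + 4*6))))*49)/52 = ((4*((45 - 114 - 5*36)/(2*(-9 + 36 + 24))))*49)*(1/52) = ((4*((1/2)*(45 - 114 - 180)/51))*49)*(1/52) = ((4*((1/2)*(1/51)*(-249)))*49)*(1/52) = ((4*(-83/34))*49)*(1/52) = -166/17*49*(1/52) = -8134/17*1/52 = -4067/442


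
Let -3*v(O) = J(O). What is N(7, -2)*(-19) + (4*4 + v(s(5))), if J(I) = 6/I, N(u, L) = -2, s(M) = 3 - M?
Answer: 55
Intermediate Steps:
v(O) = -2/O
N(7, -2)*(-19) + (4*4 + v(s(5))) = -2*(-19) + (4*4 - 2/(3 - 1*5)) = 38 + (16 - 2/(3 - 5)) = 38 + (16 - 2/(-2)) = 38 + (16 - 2*(-½)) = 38 + (16 + 1) = 38 + 17 = 55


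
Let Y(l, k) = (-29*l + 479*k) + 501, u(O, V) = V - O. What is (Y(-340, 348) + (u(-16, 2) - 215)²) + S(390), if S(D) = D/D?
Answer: 215863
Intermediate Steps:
S(D) = 1
Y(l, k) = 501 - 29*l + 479*k
(Y(-340, 348) + (u(-16, 2) - 215)²) + S(390) = ((501 - 29*(-340) + 479*348) + ((2 - 1*(-16)) - 215)²) + 1 = ((501 + 9860 + 166692) + ((2 + 16) - 215)²) + 1 = (177053 + (18 - 215)²) + 1 = (177053 + (-197)²) + 1 = (177053 + 38809) + 1 = 215862 + 1 = 215863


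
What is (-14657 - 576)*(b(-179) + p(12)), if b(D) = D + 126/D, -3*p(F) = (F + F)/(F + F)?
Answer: 1472726440/537 ≈ 2.7425e+6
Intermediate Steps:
p(F) = -⅓ (p(F) = -(F + F)/(3*(F + F)) = -2*F/(3*(2*F)) = -2*F*1/(2*F)/3 = -⅓*1 = -⅓)
(-14657 - 576)*(b(-179) + p(12)) = (-14657 - 576)*((-179 + 126/(-179)) - ⅓) = -15233*((-179 + 126*(-1/179)) - ⅓) = -15233*((-179 - 126/179) - ⅓) = -15233*(-32167/179 - ⅓) = -15233*(-96680/537) = 1472726440/537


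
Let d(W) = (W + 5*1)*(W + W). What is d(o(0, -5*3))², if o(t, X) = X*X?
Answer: 10712250000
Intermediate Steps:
o(t, X) = X²
d(W) = 2*W*(5 + W) (d(W) = (W + 5)*(2*W) = (5 + W)*(2*W) = 2*W*(5 + W))
d(o(0, -5*3))² = (2*(-5*3)²*(5 + (-5*3)²))² = (2*(-15)²*(5 + (-15)²))² = (2*225*(5 + 225))² = (2*225*230)² = 103500² = 10712250000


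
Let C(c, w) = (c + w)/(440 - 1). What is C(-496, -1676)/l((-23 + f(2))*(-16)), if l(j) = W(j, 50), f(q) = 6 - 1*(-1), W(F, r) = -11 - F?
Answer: 724/39071 ≈ 0.018530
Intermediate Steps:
f(q) = 7 (f(q) = 6 + 1 = 7)
C(c, w) = c/439 + w/439 (C(c, w) = (c + w)/439 = (c + w)*(1/439) = c/439 + w/439)
l(j) = -11 - j
C(-496, -1676)/l((-23 + f(2))*(-16)) = ((1/439)*(-496) + (1/439)*(-1676))/(-11 - (-23 + 7)*(-16)) = (-496/439 - 1676/439)/(-11 - (-16)*(-16)) = -2172/(439*(-11 - 1*256)) = -2172/(439*(-11 - 256)) = -2172/439/(-267) = -2172/439*(-1/267) = 724/39071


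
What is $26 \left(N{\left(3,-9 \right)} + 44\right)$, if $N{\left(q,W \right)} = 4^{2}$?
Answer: $1560$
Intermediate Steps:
$N{\left(q,W \right)} = 16$
$26 \left(N{\left(3,-9 \right)} + 44\right) = 26 \left(16 + 44\right) = 26 \cdot 60 = 1560$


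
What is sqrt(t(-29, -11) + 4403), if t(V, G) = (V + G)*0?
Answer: sqrt(4403) ≈ 66.355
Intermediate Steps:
t(V, G) = 0 (t(V, G) = (G + V)*0 = 0)
sqrt(t(-29, -11) + 4403) = sqrt(0 + 4403) = sqrt(4403)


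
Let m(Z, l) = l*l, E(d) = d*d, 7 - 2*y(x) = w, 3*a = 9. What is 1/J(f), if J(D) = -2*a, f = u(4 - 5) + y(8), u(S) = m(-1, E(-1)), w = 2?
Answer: -⅙ ≈ -0.16667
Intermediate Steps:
a = 3 (a = (⅓)*9 = 3)
y(x) = 5/2 (y(x) = 7/2 - ½*2 = 7/2 - 1 = 5/2)
E(d) = d²
m(Z, l) = l²
u(S) = 1 (u(S) = ((-1)²)² = 1² = 1)
f = 7/2 (f = 1 + 5/2 = 7/2 ≈ 3.5000)
J(D) = -6 (J(D) = -2*3 = -6)
1/J(f) = 1/(-6) = -⅙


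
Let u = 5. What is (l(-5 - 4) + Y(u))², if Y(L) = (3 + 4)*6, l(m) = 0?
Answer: 1764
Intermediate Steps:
Y(L) = 42 (Y(L) = 7*6 = 42)
(l(-5 - 4) + Y(u))² = (0 + 42)² = 42² = 1764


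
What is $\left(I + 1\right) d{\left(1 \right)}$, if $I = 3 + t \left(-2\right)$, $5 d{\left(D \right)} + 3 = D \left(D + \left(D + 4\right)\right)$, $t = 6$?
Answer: $- \frac{24}{5} \approx -4.8$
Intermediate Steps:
$d{\left(D \right)} = - \frac{3}{5} + \frac{D \left(4 + 2 D\right)}{5}$ ($d{\left(D \right)} = - \frac{3}{5} + \frac{D \left(D + \left(D + 4\right)\right)}{5} = - \frac{3}{5} + \frac{D \left(D + \left(4 + D\right)\right)}{5} = - \frac{3}{5} + \frac{D \left(4 + 2 D\right)}{5}$)
$I = -9$ ($I = 3 + 6 \left(-2\right) = 3 - 12 = -9$)
$\left(I + 1\right) d{\left(1 \right)} = \left(-9 + 1\right) \left(- \frac{3}{5} + \frac{2 \cdot 1^{2}}{5} + \frac{4}{5} \cdot 1\right) = - 8 \left(- \frac{3}{5} + \frac{2}{5} \cdot 1 + \frac{4}{5}\right) = - 8 \left(- \frac{3}{5} + \frac{2}{5} + \frac{4}{5}\right) = \left(-8\right) \frac{3}{5} = - \frac{24}{5}$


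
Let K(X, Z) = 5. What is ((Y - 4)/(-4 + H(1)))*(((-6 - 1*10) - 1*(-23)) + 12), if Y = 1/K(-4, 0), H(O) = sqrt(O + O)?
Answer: 722/35 + 361*sqrt(2)/70 ≈ 27.922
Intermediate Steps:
H(O) = sqrt(2)*sqrt(O) (H(O) = sqrt(2*O) = sqrt(2)*sqrt(O))
Y = 1/5 ≈ 0.20000
((Y - 4)/(-4 + H(1)))*(((-6 - 1*10) - 1*(-23)) + 12) = ((1/5 - 4)/(-4 + sqrt(2)*sqrt(1)))*(((-6 - 1*10) - 1*(-23)) + 12) = (-19/(5*(-4 + sqrt(2)*1)))*(((-6 - 10) + 23) + 12) = (-19/(5*(-4 + sqrt(2))))*((-16 + 23) + 12) = (-19/(5*(-4 + sqrt(2))))*(7 + 12) = -19/(5*(-4 + sqrt(2)))*19 = -361/(5*(-4 + sqrt(2)))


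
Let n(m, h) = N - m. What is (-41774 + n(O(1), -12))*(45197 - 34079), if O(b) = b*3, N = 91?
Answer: -463464948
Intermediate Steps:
O(b) = 3*b
n(m, h) = 91 - m
(-41774 + n(O(1), -12))*(45197 - 34079) = (-41774 + (91 - 3))*(45197 - 34079) = (-41774 + (91 - 1*3))*11118 = (-41774 + (91 - 3))*11118 = (-41774 + 88)*11118 = -41686*11118 = -463464948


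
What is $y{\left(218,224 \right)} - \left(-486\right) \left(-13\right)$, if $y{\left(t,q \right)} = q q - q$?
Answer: $43634$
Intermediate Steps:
$y{\left(t,q \right)} = q^{2} - q$
$y{\left(218,224 \right)} - \left(-486\right) \left(-13\right) = 224 \left(-1 + 224\right) - \left(-486\right) \left(-13\right) = 224 \cdot 223 - 6318 = 49952 - 6318 = 43634$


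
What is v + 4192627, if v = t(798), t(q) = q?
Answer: 4193425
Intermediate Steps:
v = 798
v + 4192627 = 798 + 4192627 = 4193425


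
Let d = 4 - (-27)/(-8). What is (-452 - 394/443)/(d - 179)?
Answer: 1605040/632161 ≈ 2.5390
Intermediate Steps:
d = 5/8 (d = 4 - (-27)*(-1)/8 = 4 - 3*9/8 = 4 - 27/8 = 5/8 ≈ 0.62500)
(-452 - 394/443)/(d - 179) = (-452 - 394/443)/(5/8 - 179) = (-452 - 394*1/443)/(-1427/8) = (-452 - 394/443)*(-8/1427) = -200630/443*(-8/1427) = 1605040/632161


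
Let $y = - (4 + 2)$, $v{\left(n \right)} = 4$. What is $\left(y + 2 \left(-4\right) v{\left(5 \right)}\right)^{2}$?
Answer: $1444$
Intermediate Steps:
$y = -6$ ($y = \left(-1\right) 6 = -6$)
$\left(y + 2 \left(-4\right) v{\left(5 \right)}\right)^{2} = \left(-6 + 2 \left(-4\right) 4\right)^{2} = \left(-6 - 32\right)^{2} = \left(-38\right)^{2} = 1444$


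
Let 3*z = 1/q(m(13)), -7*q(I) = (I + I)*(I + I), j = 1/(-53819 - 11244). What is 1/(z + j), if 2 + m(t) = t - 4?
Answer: -5465292/65147 ≈ -83.892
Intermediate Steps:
m(t) = -6 + t (m(t) = -2 + (t - 4) = -2 + (-4 + t) = -6 + t)
j = -1/65063 (j = 1/(-65063) = -1/65063 ≈ -1.5370e-5)
q(I) = -4*I²/7 (q(I) = -(I + I)*(I + I)/7 = -2*I*2*I/7 = -4*I²/7)
z = -1/84 (z = 1/(3*((-4*(-6 + 13)²/7))) = 1/(3*((-4/7*7²))) = 1/(3*((-4/7*49))) = (⅓)/(-28) = (⅓)*(-1/28) = -1/84 ≈ -0.011905)
1/(z + j) = 1/(-1/84 - 1/65063) = 1/(-65147/5465292) = -5465292/65147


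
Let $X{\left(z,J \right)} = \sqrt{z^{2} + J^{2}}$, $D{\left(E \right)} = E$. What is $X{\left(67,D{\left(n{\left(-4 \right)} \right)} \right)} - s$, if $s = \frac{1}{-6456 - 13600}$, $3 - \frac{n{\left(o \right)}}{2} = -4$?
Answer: $\frac{1}{20056} + \sqrt{4685} \approx 68.447$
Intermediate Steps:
$n{\left(o \right)} = 14$ ($n{\left(o \right)} = 6 - -8 = 6 + 8 = 14$)
$X{\left(z,J \right)} = \sqrt{J^{2} + z^{2}}$
$s = - \frac{1}{20056}$ ($s = \frac{1}{-20056} = - \frac{1}{20056} \approx -4.986 \cdot 10^{-5}$)
$X{\left(67,D{\left(n{\left(-4 \right)} \right)} \right)} - s = \sqrt{14^{2} + 67^{2}} - - \frac{1}{20056} = \sqrt{196 + 4489} + \frac{1}{20056} = \sqrt{4685} + \frac{1}{20056} = \frac{1}{20056} + \sqrt{4685}$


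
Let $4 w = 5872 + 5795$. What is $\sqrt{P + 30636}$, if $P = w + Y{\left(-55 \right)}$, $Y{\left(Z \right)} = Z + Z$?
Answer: $\frac{\sqrt{133771}}{2} \approx 182.87$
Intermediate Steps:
$Y{\left(Z \right)} = 2 Z$
$w = \frac{11667}{4}$ ($w = \frac{5872 + 5795}{4} = \frac{1}{4} \cdot 11667 = \frac{11667}{4} \approx 2916.8$)
$P = \frac{11227}{4}$ ($P = \frac{11667}{4} + 2 \left(-55\right) = \frac{11667}{4} - 110 = \frac{11227}{4} \approx 2806.8$)
$\sqrt{P + 30636} = \sqrt{\frac{11227}{4} + 30636} = \sqrt{\frac{133771}{4}} = \frac{\sqrt{133771}}{2}$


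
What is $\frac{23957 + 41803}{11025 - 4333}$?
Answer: $\frac{16440}{1673} \approx 9.8267$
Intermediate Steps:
$\frac{23957 + 41803}{11025 - 4333} = \frac{65760}{6692} = 65760 \cdot \frac{1}{6692} = \frac{16440}{1673}$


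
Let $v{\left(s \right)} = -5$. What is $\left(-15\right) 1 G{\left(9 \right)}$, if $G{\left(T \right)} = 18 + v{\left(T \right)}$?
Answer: $-195$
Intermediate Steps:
$G{\left(T \right)} = 13$ ($G{\left(T \right)} = 18 - 5 = 13$)
$\left(-15\right) 1 G{\left(9 \right)} = \left(-15\right) 1 \cdot 13 = \left(-15\right) 13 = -195$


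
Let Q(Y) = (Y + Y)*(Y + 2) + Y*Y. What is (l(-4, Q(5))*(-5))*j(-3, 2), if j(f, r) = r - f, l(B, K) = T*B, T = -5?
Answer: -500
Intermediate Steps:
Q(Y) = Y**2 + 2*Y*(2 + Y) (Q(Y) = (2*Y)*(2 + Y) + Y**2 = 2*Y*(2 + Y) + Y**2 = Y**2 + 2*Y*(2 + Y))
l(B, K) = -5*B
(l(-4, Q(5))*(-5))*j(-3, 2) = (-5*(-4)*(-5))*(2 - 1*(-3)) = (20*(-5))*(2 + 3) = -100*5 = -500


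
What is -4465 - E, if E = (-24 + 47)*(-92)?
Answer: -2349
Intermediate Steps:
E = -2116 (E = 23*(-92) = -2116)
-4465 - E = -4465 - 1*(-2116) = -4465 + 2116 = -2349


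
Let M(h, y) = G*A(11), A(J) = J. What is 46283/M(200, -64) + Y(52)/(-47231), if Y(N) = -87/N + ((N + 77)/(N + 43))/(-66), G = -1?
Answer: -10798802230587/2566532540 ≈ -4207.5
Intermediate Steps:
M(h, y) = -11 (M(h, y) = -1*11 = -11)
Y(N) = -87/N - (77 + N)/(66*(43 + N)) (Y(N) = -87/N + ((77 + N)/(43 + N))*(-1/66) = -87/N - (77 + N)/(66*(43 + N)))
46283/M(200, -64) + Y(52)/(-47231) = 46283/(-11) + ((1/66)*(-246906 - 1*52² - 5819*52)/(52*(43 + 52)))/(-47231) = 46283*(-1/11) + ((1/66)*(1/52)*(-246906 - 1*2704 - 302588)/95)*(-1/47231) = -46283/11 + ((1/66)*(1/52)*(1/95)*(-246906 - 2704 - 302588))*(-1/47231) = -46283/11 + ((1/66)*(1/52)*(1/95)*(-552198))*(-1/47231) = -46283/11 - 92033/54340*(-1/47231) = -46283/11 + 92033/2566532540 = -10798802230587/2566532540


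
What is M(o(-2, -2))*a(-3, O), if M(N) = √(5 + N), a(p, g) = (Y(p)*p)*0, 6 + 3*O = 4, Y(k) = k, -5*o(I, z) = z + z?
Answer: 0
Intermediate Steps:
o(I, z) = -2*z/5 (o(I, z) = -(z + z)/5 = -2*z/5)
O = -⅔ (O = -2 + (⅓)*4 = -2 + 4/3 = -⅔ ≈ -0.66667)
a(p, g) = 0 (a(p, g) = (p*p)*0 = p²*0 = 0)
M(o(-2, -2))*a(-3, O) = √(5 - ⅖*(-2))*0 = √(5 + ⅘)*0 = √(29/5)*0 = (√145/5)*0 = 0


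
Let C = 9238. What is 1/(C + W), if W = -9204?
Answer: 1/34 ≈ 0.029412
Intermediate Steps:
1/(C + W) = 1/(9238 - 9204) = 1/34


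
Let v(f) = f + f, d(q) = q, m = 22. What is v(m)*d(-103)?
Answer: -4532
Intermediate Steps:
v(f) = 2*f
v(m)*d(-103) = (2*22)*(-103) = 44*(-103) = -4532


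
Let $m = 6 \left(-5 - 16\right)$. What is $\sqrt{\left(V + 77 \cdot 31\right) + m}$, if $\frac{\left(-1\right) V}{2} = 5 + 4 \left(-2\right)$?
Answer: $\sqrt{2267} \approx 47.613$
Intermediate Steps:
$V = 6$ ($V = - 2 \left(5 + 4 \left(-2\right)\right) = - 2 \left(5 - 8\right) = \left(-2\right) \left(-3\right) = 6$)
$m = -126$ ($m = 6 \left(-21\right) = -126$)
$\sqrt{\left(V + 77 \cdot 31\right) + m} = \sqrt{\left(6 + 77 \cdot 31\right) - 126} = \sqrt{\left(6 + 2387\right) - 126} = \sqrt{2393 - 126} = \sqrt{2267}$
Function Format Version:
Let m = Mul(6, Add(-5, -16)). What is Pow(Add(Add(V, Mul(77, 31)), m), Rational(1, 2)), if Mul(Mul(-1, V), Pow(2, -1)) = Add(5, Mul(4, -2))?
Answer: Pow(2267, Rational(1, 2)) ≈ 47.613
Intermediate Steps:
V = 6 (V = Mul(-2, Add(5, Mul(4, -2))) = Mul(-2, Add(5, -8)) = Mul(-2, -3) = 6)
m = -126 (m = Mul(6, -21) = -126)
Pow(Add(Add(V, Mul(77, 31)), m), Rational(1, 2)) = Pow(Add(Add(6, Mul(77, 31)), -126), Rational(1, 2)) = Pow(Add(Add(6, 2387), -126), Rational(1, 2)) = Pow(Add(2393, -126), Rational(1, 2)) = Pow(2267, Rational(1, 2))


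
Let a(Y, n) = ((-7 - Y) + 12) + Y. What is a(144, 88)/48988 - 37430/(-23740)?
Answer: 91686977/58148756 ≈ 1.5768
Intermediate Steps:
a(Y, n) = 5 (a(Y, n) = (5 - Y) + Y = 5)
a(144, 88)/48988 - 37430/(-23740) = 5/48988 - 37430/(-23740) = 5*(1/48988) - 37430*(-1/23740) = 5/48988 + 3743/2374 = 91686977/58148756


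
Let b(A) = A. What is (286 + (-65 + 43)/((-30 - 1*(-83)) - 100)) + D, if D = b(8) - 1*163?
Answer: 6179/47 ≈ 131.47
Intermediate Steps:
D = -155 (D = 8 - 1*163 = 8 - 163 = -155)
(286 + (-65 + 43)/((-30 - 1*(-83)) - 100)) + D = (286 + (-65 + 43)/((-30 - 1*(-83)) - 100)) - 155 = (286 - 22/((-30 + 83) - 100)) - 155 = (286 - 22/(53 - 100)) - 155 = (286 - 22/(-47)) - 155 = (286 - 22*(-1/47)) - 155 = (286 + 22/47) - 155 = 13464/47 - 155 = 6179/47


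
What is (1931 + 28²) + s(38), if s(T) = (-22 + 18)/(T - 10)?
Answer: 19004/7 ≈ 2714.9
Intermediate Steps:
s(T) = -4/(-10 + T)
(1931 + 28²) + s(38) = (1931 + 28²) - 4/(-10 + 38) = (1931 + 784) - 4/28 = 2715 - 4*1/28 = 2715 - ⅐ = 19004/7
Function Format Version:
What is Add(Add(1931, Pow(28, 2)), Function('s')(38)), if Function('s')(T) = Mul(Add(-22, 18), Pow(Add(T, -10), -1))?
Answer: Rational(19004, 7) ≈ 2714.9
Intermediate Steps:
Function('s')(T) = Mul(-4, Pow(Add(-10, T), -1))
Add(Add(1931, Pow(28, 2)), Function('s')(38)) = Add(Add(1931, Pow(28, 2)), Mul(-4, Pow(Add(-10, 38), -1))) = Add(Add(1931, 784), Mul(-4, Pow(28, -1))) = Add(2715, Mul(-4, Rational(1, 28))) = Add(2715, Rational(-1, 7)) = Rational(19004, 7)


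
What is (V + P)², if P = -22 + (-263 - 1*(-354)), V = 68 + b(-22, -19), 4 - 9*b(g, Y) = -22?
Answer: 1585081/81 ≈ 19569.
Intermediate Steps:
b(g, Y) = 26/9 (b(g, Y) = 4/9 - ⅑*(-22) = 4/9 + 22/9 = 26/9)
V = 638/9 (V = 68 + 26/9 = 638/9 ≈ 70.889)
P = 69 (P = -22 + (-263 + 354) = -22 + 91 = 69)
(V + P)² = (638/9 + 69)² = (1259/9)² = 1585081/81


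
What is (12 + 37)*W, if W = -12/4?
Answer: -147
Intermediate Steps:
W = -3 (W = -12*¼ = -3)
(12 + 37)*W = (12 + 37)*(-3) = 49*(-3) = -147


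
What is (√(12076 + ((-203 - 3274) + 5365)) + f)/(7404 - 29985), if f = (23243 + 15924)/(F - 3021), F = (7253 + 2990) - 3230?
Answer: -39167/90143352 - 2*√3491/22581 ≈ -0.0056676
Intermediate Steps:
F = 7013 (F = 10243 - 3230 = 7013)
f = 39167/3992 (f = (23243 + 15924)/(7013 - 3021) = 39167/3992 ≈ 9.8114)
(√(12076 + ((-203 - 3274) + 5365)) + f)/(7404 - 29985) = (√(12076 + ((-203 - 3274) + 5365)) + 39167/3992)/(7404 - 29985) = (√(12076 + (-3477 + 5365)) + 39167/3992)/(-22581) = (√(12076 + 1888) + 39167/3992)*(-1/22581) = (√13964 + 39167/3992)*(-1/22581) = (2*√3491 + 39167/3992)*(-1/22581) = (39167/3992 + 2*√3491)*(-1/22581) = -39167/90143352 - 2*√3491/22581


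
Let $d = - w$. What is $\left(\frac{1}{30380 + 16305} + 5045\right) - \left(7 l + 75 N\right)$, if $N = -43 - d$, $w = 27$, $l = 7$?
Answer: $\frac{289260261}{46685} \approx 6196.0$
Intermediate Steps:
$d = -27$ ($d = \left(-1\right) 27 = -27$)
$N = -16$ ($N = -43 - -27 = -43 + 27 = -16$)
$\left(\frac{1}{30380 + 16305} + 5045\right) - \left(7 l + 75 N\right) = \left(\frac{1}{30380 + 16305} + 5045\right) - -1151 = \left(\frac{1}{46685} + 5045\right) + \left(-49 + 1200\right) = \left(\frac{1}{46685} + 5045\right) + 1151 = \frac{235525826}{46685} + 1151 = \frac{289260261}{46685}$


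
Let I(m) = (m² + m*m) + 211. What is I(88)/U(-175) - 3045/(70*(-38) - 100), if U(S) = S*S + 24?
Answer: 9110363/5639416 ≈ 1.6155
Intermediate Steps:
U(S) = 24 + S² (U(S) = S² + 24 = 24 + S²)
I(m) = 211 + 2*m² (I(m) = (m² + m²) + 211 = 2*m² + 211 = 211 + 2*m²)
I(88)/U(-175) - 3045/(70*(-38) - 100) = (211 + 2*88²)/(24 + (-175)²) - 3045/(70*(-38) - 100) = (211 + 2*7744)/(24 + 30625) - 3045/(-2660 - 100) = (211 + 15488)/30649 - 3045/(-2760) = 15699*(1/30649) - 3045*(-1/2760) = 15699/30649 + 203/184 = 9110363/5639416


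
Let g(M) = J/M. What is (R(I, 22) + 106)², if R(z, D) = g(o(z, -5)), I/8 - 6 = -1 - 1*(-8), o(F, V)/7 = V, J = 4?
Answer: 13734436/1225 ≈ 11212.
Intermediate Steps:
o(F, V) = 7*V
I = 104 (I = 48 + 8*(-1 - 1*(-8)) = 48 + 8*(-1 + 8) = 48 + 8*7 = 48 + 56 = 104)
g(M) = 4/M
R(z, D) = -4/35 (R(z, D) = 4/((7*(-5))) = 4/(-35) = 4*(-1/35) = -4/35)
(R(I, 22) + 106)² = (-4/35 + 106)² = (3706/35)² = 13734436/1225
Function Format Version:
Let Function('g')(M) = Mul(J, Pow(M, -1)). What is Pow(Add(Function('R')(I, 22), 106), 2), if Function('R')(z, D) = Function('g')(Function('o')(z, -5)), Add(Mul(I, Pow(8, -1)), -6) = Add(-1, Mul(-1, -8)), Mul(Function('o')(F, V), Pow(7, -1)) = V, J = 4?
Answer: Rational(13734436, 1225) ≈ 11212.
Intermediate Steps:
Function('o')(F, V) = Mul(7, V)
I = 104 (I = Add(48, Mul(8, Add(-1, Mul(-1, -8)))) = Add(48, Mul(8, Add(-1, 8))) = Add(48, Mul(8, 7)) = Add(48, 56) = 104)
Function('g')(M) = Mul(4, Pow(M, -1))
Function('R')(z, D) = Rational(-4, 35) (Function('R')(z, D) = Mul(4, Pow(Mul(7, -5), -1)) = Mul(4, Pow(-35, -1)) = Mul(4, Rational(-1, 35)) = Rational(-4, 35))
Pow(Add(Function('R')(I, 22), 106), 2) = Pow(Add(Rational(-4, 35), 106), 2) = Pow(Rational(3706, 35), 2) = Rational(13734436, 1225)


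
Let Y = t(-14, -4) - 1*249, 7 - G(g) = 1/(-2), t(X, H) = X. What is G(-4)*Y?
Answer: -3945/2 ≈ -1972.5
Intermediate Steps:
G(g) = 15/2 (G(g) = 7 - 1/(-2) = 7 - 1*(-½) = 7 + ½ = 15/2)
Y = -263 (Y = -14 - 1*249 = -14 - 249 = -263)
G(-4)*Y = (15/2)*(-263) = -3945/2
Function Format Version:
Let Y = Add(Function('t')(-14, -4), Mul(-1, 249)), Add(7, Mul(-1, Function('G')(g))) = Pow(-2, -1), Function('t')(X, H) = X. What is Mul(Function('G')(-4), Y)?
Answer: Rational(-3945, 2) ≈ -1972.5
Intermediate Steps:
Function('G')(g) = Rational(15, 2) (Function('G')(g) = Add(7, Mul(-1, Pow(-2, -1))) = Add(7, Mul(-1, Rational(-1, 2))) = Add(7, Rational(1, 2)) = Rational(15, 2))
Y = -263 (Y = Add(-14, Mul(-1, 249)) = Add(-14, -249) = -263)
Mul(Function('G')(-4), Y) = Mul(Rational(15, 2), -263) = Rational(-3945, 2)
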